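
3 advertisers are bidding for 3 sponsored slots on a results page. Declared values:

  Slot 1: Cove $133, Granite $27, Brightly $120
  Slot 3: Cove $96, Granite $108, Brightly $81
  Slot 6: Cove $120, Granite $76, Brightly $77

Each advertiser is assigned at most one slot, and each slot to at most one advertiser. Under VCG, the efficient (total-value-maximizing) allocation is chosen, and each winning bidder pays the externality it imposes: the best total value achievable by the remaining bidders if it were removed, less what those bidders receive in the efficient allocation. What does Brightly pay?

Efficient allocation: Cove→Slot 6 ($120), Granite→Slot 3 ($108), Brightly→Slot 1 ($120); total welfare W = $348.
Brightly receives Slot 1 at value $120, so the others get W − 120 = $228.
Without Brightly: best allocation of the remaining 2 bidders over all 3 slots is Cove→Slot 1 ($133), Granite→Slot 3 ($108), total $241.
VCG payment = (others' best without Brightly) − (others' welfare with Brightly) = 241 − 228 = $13.

Brightly pays $13.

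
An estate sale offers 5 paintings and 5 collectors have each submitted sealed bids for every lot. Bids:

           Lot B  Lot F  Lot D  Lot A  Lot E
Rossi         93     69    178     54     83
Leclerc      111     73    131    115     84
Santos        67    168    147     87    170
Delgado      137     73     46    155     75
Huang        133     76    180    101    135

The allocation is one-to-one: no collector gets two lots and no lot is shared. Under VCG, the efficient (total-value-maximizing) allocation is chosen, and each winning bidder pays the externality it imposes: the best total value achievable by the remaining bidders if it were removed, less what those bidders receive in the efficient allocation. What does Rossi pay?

Rossi pays $47.

Efficient allocation: Rossi→Lot D ($178), Leclerc→Lot B ($111), Santos→Lot F ($168), Delgado→Lot A ($155), Huang→Lot E ($135); total welfare W = $747.
Rossi receives Lot D at value $178, so the others get W − 178 = $569.
Without Rossi: best allocation of the remaining 4 bidders over all 5 lots is Leclerc→Lot B ($111), Santos→Lot E ($170), Delgado→Lot A ($155), Huang→Lot D ($180), total $616.
VCG payment = (others' best without Rossi) − (others' welfare with Rossi) = 616 − 569 = $47.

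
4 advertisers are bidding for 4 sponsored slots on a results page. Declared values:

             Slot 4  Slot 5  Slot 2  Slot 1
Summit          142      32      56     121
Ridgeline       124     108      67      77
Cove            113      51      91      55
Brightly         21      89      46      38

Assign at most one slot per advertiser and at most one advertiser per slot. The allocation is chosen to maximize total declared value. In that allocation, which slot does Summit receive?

This is a one-to-one assignment (maximum-weight bipartite matching).
Optimal: Summit→Slot 1 ($121), Ridgeline→Slot 4 ($124), Cove→Slot 2 ($91), Brightly→Slot 5 ($89) — total 121+124+91+89 = $425.
Next-best assignment: Summit→Slot 4, Ridgeline→Slot 1, Cove→Slot 2, Brightly→Slot 5 = $399.
Summit's own top slot is Slot 4 ($142), but forcing Summit→Slot 4 and reassigning the rest optimally gives only $399 — worse by 26.

Summit receives Slot 1.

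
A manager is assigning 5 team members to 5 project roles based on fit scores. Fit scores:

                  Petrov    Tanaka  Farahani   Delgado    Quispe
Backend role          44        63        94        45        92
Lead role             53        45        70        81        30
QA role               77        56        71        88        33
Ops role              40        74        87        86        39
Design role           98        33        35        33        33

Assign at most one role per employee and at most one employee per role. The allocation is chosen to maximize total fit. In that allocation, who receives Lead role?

This is a one-to-one assignment (maximum-weight bipartite matching).
Optimal: Petrov→Design role (98 pts), Tanaka→Ops role (74 pts), Farahani→Lead role (70 pts), Delgado→QA role (88 pts), Quispe→Backend role (92 pts) — total 98+74+70+88+92 = 422 pts.
Row-greedy (each employee in turn takes its best remaining role) gives 384 pts, worse by 38.
Swapping Farahani↔Petrov (Farahani→Design role 35 pts, Petrov→Lead role 53 pts) loses 80.
Checked against all permutations: 422 pts is optimal.
Farahani's own top role is Backend role (94 pts), but forcing Farahani→Backend role and reassigning the rest optimally gives only 384 pts — worse by 38.

Farahani receives Lead role.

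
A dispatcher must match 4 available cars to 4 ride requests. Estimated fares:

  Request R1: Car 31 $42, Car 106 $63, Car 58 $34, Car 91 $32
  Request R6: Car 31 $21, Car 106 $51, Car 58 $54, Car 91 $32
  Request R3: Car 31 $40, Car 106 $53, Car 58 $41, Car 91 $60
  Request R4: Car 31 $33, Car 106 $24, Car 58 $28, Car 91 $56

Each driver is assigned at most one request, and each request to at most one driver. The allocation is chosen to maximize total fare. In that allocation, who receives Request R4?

Car 91 receives Request R4.

This is a one-to-one assignment (maximum-weight bipartite matching).
Optimal: Car 31→Request R3 ($40), Car 106→Request R1 ($63), Car 58→Request R6 ($54), Car 91→Request R4 ($56) — total 40+63+54+56 = $213.
Column-greedy (each request in turn goes to its best remaining driver) gives $210, worse by 3.
Swapping Car 58↔Car 91 (Car 58→Request R4 $28, Car 91→Request R6 $32) loses 50.
Car 91's own top request is Request R3 ($60), but forcing Car 91→Request R3 and reassigning the rest optimally gives only $210 — worse by 3.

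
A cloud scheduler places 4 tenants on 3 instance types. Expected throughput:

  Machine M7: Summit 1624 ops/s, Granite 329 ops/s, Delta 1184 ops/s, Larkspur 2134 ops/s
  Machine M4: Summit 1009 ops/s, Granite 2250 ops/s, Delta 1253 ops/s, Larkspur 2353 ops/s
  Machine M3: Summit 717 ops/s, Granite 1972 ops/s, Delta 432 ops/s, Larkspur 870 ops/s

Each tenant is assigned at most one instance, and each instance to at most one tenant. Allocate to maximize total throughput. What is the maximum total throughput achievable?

Maximum total: 5949 ops/s

Optimal: Summit→Machine M7 (1624 ops/s), Larkspur→Machine M4 (2353 ops/s), Granite→Machine M3 (1972 ops/s) — total 1624+2353+1972 = 5949 ops/s.
Row-greedy (each tenant in turn takes its best remaining instance) gives 4306 ops/s, worse by 1643.
Swapping Larkspur↔Granite (Larkspur→Machine M3 870 ops/s, Granite→Machine M4 2250 ops/s) loses 1205.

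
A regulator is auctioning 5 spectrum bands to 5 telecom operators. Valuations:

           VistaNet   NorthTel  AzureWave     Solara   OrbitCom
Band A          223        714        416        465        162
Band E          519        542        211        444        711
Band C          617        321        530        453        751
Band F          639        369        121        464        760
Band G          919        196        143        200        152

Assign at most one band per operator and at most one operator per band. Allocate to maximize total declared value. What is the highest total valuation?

Max total: $3367M

This is a one-to-one assignment (maximum-weight bipartite matching).
Optimal: VistaNet→Band G ($919M), NorthTel→Band A ($714M), AzureWave→Band C ($530M), Solara→Band E ($444M), OrbitCom→Band F ($760M) — total 919+714+530+444+760 = $3367M.
Row-greedy (each operator in turn takes its best remaining band) gives $3338M, worse by 29.
Next-best assignment: VistaNet→Band G, NorthTel→Band A, AzureWave→Band C, Solara→Band F, OrbitCom→Band E = $3338M.
Swapping NorthTel↔Solara (NorthTel→Band E $542M, Solara→Band A $465M) loses 151.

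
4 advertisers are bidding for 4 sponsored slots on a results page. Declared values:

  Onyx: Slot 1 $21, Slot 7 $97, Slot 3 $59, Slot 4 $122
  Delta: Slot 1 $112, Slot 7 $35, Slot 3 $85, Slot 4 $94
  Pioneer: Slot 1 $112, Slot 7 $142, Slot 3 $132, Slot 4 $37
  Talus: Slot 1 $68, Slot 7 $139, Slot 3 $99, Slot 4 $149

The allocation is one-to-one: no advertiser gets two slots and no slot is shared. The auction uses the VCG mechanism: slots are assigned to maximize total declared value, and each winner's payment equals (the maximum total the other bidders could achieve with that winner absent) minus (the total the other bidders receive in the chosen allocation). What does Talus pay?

Talus pays $10.

Efficient allocation: Onyx→Slot 4 ($122), Delta→Slot 1 ($112), Pioneer→Slot 3 ($132), Talus→Slot 7 ($139); total welfare W = $505.
Talus receives Slot 7 at value $139, so the others get W − 139 = $366.
Without Talus: best allocation of the remaining 3 bidders over all 4 slots is Onyx→Slot 4 ($122), Delta→Slot 1 ($112), Pioneer→Slot 7 ($142), total $376.
VCG payment = (others' best without Talus) − (others' welfare with Talus) = 376 − 366 = $10.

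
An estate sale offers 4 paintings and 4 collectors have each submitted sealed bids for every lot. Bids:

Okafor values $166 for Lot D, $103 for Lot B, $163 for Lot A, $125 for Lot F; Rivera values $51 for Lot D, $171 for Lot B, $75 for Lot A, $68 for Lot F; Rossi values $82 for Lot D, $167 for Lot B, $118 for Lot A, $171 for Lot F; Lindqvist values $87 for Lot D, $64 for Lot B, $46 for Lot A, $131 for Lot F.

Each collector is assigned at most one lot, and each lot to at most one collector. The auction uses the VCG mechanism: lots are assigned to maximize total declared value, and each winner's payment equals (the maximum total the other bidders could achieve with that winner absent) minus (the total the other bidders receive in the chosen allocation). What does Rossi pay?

Efficient allocation: Okafor→Lot A ($163), Rivera→Lot B ($171), Rossi→Lot F ($171), Lindqvist→Lot D ($87); total welfare W = $592.
Rossi receives Lot F at value $171, so the others get W − 171 = $421.
Without Rossi: best allocation of the remaining 3 bidders over all 4 lots is Okafor→Lot D ($166), Rivera→Lot B ($171), Lindqvist→Lot F ($131), total $468.
VCG payment = (others' best without Rossi) − (others' welfare with Rossi) = 468 − 421 = $47.

Rossi pays $47.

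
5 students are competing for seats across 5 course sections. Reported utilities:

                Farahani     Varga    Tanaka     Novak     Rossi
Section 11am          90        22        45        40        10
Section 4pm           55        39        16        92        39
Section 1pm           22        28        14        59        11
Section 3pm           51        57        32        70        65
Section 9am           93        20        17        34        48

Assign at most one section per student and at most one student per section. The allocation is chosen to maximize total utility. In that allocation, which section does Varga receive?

Varga receives Section 1pm.

Treat this as an assignment problem: match each student to one section.
Optimal: Farahani→Section 9am (93 points), Varga→Section 1pm (28 points), Tanaka→Section 11am (45 points), Novak→Section 4pm (92 points), Rossi→Section 3pm (65 points) — total 93+28+45+92+65 = 323 points.
Row-greedy (each student in turn takes its best remaining section) gives 298 points, worse by 25.
Varga's own top section is Section 3pm (57 points), but forcing Varga→Section 3pm and reassigning the rest optimally gives only 301 points — worse by 22.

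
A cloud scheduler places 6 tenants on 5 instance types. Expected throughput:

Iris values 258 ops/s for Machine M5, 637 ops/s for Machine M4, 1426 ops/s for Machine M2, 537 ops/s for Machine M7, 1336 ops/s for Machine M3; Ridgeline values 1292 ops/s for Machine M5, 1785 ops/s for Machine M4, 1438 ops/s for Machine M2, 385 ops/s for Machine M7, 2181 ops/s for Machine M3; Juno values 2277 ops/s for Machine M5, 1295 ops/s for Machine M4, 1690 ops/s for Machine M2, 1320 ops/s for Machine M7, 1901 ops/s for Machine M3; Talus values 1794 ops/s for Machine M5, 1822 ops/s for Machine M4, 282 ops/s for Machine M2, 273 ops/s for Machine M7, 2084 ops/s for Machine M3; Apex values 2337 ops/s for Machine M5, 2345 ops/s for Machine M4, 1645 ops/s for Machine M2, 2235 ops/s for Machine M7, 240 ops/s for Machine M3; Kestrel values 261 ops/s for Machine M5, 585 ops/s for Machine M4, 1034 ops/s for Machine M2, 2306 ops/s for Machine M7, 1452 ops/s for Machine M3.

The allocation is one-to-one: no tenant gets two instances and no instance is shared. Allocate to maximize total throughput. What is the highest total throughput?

Max total: 10535 ops/s

This is the linear assignment problem.
Optimal: Juno→Machine M5 (2277 ops/s), Apex→Machine M4 (2345 ops/s), Iris→Machine M2 (1426 ops/s), Kestrel→Machine M7 (2306 ops/s), Ridgeline→Machine M3 (2181 ops/s) — total 2277+2345+1426+2306+2181 = 10535 ops/s.
Column-greedy (each instance in turn goes to its best remaining tenant) gives 10336 ops/s, worse by 199.
Next-best assignment: Juno→Machine M5, Apex→Machine M4, Ridgeline→Machine M2, Kestrel→Machine M7, Talus→Machine M3 = 10450 ops/s.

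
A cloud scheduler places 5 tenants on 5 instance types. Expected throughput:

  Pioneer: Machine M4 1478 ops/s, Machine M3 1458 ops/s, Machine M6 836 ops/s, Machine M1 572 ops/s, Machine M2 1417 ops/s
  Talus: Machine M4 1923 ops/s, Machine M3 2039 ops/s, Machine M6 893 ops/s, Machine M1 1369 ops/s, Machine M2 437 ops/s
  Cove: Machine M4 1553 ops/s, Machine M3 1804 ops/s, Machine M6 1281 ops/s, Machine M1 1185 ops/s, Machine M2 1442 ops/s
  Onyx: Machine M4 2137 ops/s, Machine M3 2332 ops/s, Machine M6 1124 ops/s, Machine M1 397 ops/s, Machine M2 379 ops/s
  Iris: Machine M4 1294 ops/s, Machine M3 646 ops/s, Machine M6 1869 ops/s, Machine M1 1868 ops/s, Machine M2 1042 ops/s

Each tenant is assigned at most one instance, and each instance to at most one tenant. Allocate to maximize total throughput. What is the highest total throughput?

Optimal: Pioneer→Machine M2 (1417 ops/s), Talus→Machine M4 (1923 ops/s), Cove→Machine M6 (1281 ops/s), Onyx→Machine M3 (2332 ops/s), Iris→Machine M1 (1868 ops/s) — total 1417+1923+1281+2332+1868 = 8821 ops/s.
Swapping Talus↔Iris (Talus→Machine M1 1369 ops/s, Iris→Machine M4 1294 ops/s) loses 1128.
No other one-to-one assignment exceeds 8821 ops/s.

Max total: 8821 ops/s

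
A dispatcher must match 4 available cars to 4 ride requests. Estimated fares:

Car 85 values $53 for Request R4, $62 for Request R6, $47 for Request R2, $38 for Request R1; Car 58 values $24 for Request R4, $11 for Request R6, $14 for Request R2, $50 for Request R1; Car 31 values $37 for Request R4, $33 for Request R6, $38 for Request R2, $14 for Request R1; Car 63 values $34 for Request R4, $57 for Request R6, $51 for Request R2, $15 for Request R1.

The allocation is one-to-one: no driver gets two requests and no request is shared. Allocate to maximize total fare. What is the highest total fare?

Max total: $200

Optimal: Car 85→Request R6 ($62), Car 58→Request R1 ($50), Car 31→Request R4 ($37), Car 63→Request R2 ($51) — total 62+50+37+51 = $200.
Column-greedy (each request in turn goes to its best remaining driver) gives $198, worse by 2.
Next-best assignment: Car 85→Request R4, Car 58→Request R1, Car 31→Request R2, Car 63→Request R6 = $198.
Every other assignment is strictly worse.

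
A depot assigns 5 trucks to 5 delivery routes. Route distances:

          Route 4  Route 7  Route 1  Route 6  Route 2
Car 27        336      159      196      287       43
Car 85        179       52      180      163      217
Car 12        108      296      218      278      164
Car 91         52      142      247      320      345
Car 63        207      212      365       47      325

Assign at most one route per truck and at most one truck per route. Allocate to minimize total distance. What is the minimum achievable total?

Minimum total: 412 km

Optimal: Car 27→Route 2 (43 km), Car 85→Route 7 (52 km), Car 12→Route 1 (218 km), Car 91→Route 4 (52 km), Car 63→Route 6 (47 km) — total 43+52+218+52+47 = 412 km.
Column-greedy (each route in turn goes to its cheapest remaining truck) gives 511 km, worse by 99.
Swapping Car 27↔Car 85 (Car 27→Route 7 159 km, Car 85→Route 2 217 km) adds 281.
No other one-to-one assignment undercuts 412 km.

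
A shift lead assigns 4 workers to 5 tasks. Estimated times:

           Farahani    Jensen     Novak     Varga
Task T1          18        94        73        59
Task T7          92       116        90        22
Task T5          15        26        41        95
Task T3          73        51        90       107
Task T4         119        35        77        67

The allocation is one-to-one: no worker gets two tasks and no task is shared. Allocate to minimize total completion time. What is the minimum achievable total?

Minimum total: 116 min

Optimal: Farahani→Task T1 (18 min), Jensen→Task T4 (35 min), Novak→Task T5 (41 min), Varga→Task T7 (22 min) — total 18+35+41+22 = 116 min.
Row-greedy (each worker in turn takes its cheapest remaining task) gives 145 min, worse by 29.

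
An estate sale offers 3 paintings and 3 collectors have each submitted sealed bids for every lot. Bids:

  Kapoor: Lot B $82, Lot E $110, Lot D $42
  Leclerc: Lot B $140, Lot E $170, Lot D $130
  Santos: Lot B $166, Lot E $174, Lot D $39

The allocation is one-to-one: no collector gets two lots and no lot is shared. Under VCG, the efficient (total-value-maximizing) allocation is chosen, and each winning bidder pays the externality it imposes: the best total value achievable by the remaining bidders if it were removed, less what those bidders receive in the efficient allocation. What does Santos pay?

Santos pays $12.

Efficient allocation: Kapoor→Lot E ($110), Leclerc→Lot D ($130), Santos→Lot B ($166); total welfare W = $406.
Santos receives Lot B at value $166, so the others get W − 166 = $240.
Without Santos: best allocation of the remaining 2 bidders over all 3 lots is Kapoor→Lot B ($82), Leclerc→Lot E ($170), total $252.
VCG payment = (others' best without Santos) − (others' welfare with Santos) = 252 − 240 = $12.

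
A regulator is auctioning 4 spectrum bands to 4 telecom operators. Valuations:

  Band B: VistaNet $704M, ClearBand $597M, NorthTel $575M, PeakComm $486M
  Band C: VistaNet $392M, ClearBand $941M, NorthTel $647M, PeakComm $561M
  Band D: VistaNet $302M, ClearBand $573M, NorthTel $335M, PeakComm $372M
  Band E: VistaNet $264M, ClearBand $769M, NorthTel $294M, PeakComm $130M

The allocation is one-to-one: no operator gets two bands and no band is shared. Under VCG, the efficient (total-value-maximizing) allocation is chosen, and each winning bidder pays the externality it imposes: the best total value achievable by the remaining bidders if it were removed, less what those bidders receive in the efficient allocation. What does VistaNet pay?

Efficient allocation: VistaNet→Band B ($704M), ClearBand→Band E ($769M), NorthTel→Band C ($647M), PeakComm→Band D ($372M); total welfare W = $2492M.
VistaNet receives Band B at value $704M, so the others get W − 704 = $1788M.
Without VistaNet: best allocation of the remaining 3 bidders over all 4 bands is ClearBand→Band E ($769M), NorthTel→Band B ($575M), PeakComm→Band C ($561M), total $1905M.
VCG payment = (others' best without VistaNet) − (others' welfare with VistaNet) = 1905 − 1788 = $117M.

VistaNet pays $117M.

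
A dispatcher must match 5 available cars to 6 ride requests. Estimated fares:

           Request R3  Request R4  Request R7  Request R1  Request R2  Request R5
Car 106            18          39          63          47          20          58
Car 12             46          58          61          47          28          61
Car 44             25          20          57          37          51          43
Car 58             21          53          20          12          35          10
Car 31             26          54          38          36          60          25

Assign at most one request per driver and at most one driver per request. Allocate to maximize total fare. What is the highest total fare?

Optimal: Car 106→Request R1 ($47), Car 12→Request R5 ($61), Car 44→Request R7 ($57), Car 58→Request R4 ($53), Car 31→Request R2 ($60) — total 47+61+57+53+60 = $278.
Column-greedy (each request in turn goes to its best remaining driver) gives $235, worse by 43.
Swapping Car 58↔Car 44 (Car 58→Request R7 $20, Car 44→Request R4 $20) loses 70.

Maximum total: $278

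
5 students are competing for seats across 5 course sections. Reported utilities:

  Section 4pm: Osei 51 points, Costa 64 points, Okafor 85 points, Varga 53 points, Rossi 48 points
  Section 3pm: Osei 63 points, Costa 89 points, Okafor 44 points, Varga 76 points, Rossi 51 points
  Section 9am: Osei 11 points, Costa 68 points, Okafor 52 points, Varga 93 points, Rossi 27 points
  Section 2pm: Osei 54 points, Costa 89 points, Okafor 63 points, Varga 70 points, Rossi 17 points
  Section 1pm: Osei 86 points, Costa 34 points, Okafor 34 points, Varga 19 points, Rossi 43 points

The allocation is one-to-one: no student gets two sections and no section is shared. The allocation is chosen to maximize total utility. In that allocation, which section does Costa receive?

Optimal: Osei→Section 1pm (86 points), Costa→Section 2pm (89 points), Okafor→Section 4pm (85 points), Varga→Section 9am (93 points), Rossi→Section 3pm (51 points) — total 86+89+85+93+51 = 404 points.
Max-entry greedy (repeatedly take the single best remaining cell) gives 370 points, worse by 34.
No other one-to-one assignment exceeds 404 points.
Costa's own top section is Section 3pm (89 points), but forcing Costa→Section 3pm and reassigning the rest optimally gives only 379 points — worse by 25.

Costa receives Section 2pm.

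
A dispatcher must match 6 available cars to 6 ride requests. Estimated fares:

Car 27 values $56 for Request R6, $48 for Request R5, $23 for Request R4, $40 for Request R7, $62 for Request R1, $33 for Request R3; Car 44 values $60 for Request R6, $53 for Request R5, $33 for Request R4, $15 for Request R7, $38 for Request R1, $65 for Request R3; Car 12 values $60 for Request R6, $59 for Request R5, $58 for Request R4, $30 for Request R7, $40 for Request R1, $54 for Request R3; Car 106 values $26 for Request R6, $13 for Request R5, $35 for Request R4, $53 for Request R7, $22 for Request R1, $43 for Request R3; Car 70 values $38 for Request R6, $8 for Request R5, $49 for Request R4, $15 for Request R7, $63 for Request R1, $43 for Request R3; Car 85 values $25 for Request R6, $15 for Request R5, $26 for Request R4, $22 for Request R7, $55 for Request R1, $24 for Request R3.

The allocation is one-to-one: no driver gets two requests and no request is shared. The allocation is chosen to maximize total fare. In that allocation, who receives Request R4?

Treat this as an assignment problem: match each driver to one request.
Optimal: Car 27→Request R6 ($56), Car 44→Request R3 ($65), Car 12→Request R5 ($59), Car 106→Request R7 ($53), Car 70→Request R4 ($49), Car 85→Request R1 ($55) — total 56+65+59+53+49+55 = $337.
Column-greedy (each request in turn goes to its best remaining driver) gives $307, worse by 30.
Next-best assignment: Car 27→Request R5, Car 44→Request R3, Car 12→Request R6, Car 106→Request R7, Car 70→Request R4, Car 85→Request R1 = $330.
Car 70's own top request is Request R1 ($63), but forcing Car 70→Request R1 and reassigning the rest optimally gives only $322 — worse by 15.

Car 70 receives Request R4.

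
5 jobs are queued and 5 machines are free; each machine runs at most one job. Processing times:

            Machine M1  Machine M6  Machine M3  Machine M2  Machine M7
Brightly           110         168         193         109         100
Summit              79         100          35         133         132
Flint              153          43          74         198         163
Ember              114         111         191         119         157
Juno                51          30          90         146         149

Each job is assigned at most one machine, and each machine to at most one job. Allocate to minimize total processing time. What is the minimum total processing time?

Optimal: Brightly→Machine M7 (100 min), Summit→Machine M3 (35 min), Flint→Machine M6 (43 min), Ember→Machine M2 (119 min), Juno→Machine M1 (51 min) — total 100+35+43+119+51 = 348 min.
Min-entry greedy (repeatedly take the single cheapest remaining cell) gives 477 min, worse by 129.
Swapping Ember↔Summit (Ember→Machine M3 191 min, Summit→Machine M2 133 min) adds 170.
Every other assignment is strictly worse.

Min total: 348 min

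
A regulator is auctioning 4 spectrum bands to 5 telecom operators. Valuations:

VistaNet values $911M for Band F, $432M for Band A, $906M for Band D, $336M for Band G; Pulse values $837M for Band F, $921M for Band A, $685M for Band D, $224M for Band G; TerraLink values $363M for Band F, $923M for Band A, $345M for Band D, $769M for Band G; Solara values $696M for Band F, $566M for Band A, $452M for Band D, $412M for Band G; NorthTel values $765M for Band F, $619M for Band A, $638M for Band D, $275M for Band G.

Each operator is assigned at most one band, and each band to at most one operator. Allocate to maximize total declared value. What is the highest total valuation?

Maximum total: $3361M

Optimal: NorthTel→Band F ($765M), Pulse→Band A ($921M), VistaNet→Band D ($906M), TerraLink→Band G ($769M) — total 765+921+906+769 = $3361M.
Column-greedy (each band in turn goes to its best remaining operator) gives $2931M, worse by 430.
Every other assignment is strictly worse.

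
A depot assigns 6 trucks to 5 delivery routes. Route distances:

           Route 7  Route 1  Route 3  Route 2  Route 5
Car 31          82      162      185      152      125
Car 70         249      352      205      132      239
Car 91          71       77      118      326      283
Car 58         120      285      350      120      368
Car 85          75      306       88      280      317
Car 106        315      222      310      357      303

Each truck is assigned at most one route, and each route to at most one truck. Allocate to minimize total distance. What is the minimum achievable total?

Minimum total: 542 km

Optimal: Car 58→Route 7 (120 km), Car 91→Route 1 (77 km), Car 85→Route 3 (88 km), Car 70→Route 2 (132 km), Car 31→Route 5 (125 km) — total 120+77+88+132+125 = 542 km.
Min-entry greedy (repeatedly take the single cheapest remaining cell) gives 626 km, worse by 84.
Next-best assignment: Car 85→Route 7, Car 91→Route 1, Car 70→Route 3, Car 58→Route 2, Car 31→Route 5 = 602 km.
Every other assignment is strictly worse.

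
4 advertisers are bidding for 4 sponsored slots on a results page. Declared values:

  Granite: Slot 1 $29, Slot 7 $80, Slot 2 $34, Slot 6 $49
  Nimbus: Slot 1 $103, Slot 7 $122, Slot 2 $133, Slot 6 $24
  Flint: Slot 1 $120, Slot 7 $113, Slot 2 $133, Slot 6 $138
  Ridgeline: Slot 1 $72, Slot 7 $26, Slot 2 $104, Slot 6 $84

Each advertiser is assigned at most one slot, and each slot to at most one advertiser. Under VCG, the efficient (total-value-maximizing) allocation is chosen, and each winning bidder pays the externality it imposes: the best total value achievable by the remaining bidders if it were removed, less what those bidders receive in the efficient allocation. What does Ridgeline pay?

Efficient allocation: Granite→Slot 7 ($80), Nimbus→Slot 1 ($103), Flint→Slot 6 ($138), Ridgeline→Slot 2 ($104); total welfare W = $425.
Ridgeline receives Slot 2 at value $104, so the others get W − 104 = $321.
Without Ridgeline: best allocation of the remaining 3 bidders over all 4 slots is Granite→Slot 7 ($80), Nimbus→Slot 2 ($133), Flint→Slot 6 ($138), total $351.
VCG payment = (others' best without Ridgeline) − (others' welfare with Ridgeline) = 351 − 321 = $30.

Ridgeline pays $30.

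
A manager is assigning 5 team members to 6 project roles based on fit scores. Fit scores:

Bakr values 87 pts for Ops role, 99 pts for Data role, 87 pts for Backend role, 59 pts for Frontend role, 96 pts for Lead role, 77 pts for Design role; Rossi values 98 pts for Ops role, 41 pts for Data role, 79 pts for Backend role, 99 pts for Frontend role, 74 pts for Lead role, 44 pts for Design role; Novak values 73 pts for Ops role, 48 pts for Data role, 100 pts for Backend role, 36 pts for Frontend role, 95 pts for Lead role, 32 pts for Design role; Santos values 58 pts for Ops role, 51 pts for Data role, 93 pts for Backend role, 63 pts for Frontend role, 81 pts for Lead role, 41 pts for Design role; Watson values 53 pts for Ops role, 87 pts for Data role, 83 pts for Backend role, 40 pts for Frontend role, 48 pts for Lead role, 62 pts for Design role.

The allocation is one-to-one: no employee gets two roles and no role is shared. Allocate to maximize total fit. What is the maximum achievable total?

Optimal: Bakr→Ops role (87 pts), Rossi→Frontend role (99 pts), Novak→Lead role (95 pts), Santos→Backend role (93 pts), Watson→Data role (87 pts) — total 87+99+95+93+87 = 461 pts.
Row-greedy (each employee in turn takes its best remaining role) gives 441 pts, worse by 20.
Every other assignment is strictly worse.

Maximum total: 461 pts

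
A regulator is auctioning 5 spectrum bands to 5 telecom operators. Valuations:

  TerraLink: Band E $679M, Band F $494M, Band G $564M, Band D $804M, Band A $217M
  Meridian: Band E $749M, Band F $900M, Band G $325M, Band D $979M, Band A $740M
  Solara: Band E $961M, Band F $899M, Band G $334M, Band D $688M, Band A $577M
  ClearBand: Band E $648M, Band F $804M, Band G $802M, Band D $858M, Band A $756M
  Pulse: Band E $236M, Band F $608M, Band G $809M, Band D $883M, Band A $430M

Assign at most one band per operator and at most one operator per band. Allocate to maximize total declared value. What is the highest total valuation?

Maximum total: $4230M

Optimal: TerraLink→Band D ($804M), Meridian→Band F ($900M), Solara→Band E ($961M), ClearBand→Band A ($756M), Pulse→Band G ($809M) — total 804+900+961+756+809 = $4230M.
Column-greedy (each band in turn goes to its best remaining operator) gives $3745M, worse by 485.
Swapping ClearBand↔Solara (ClearBand→Band E $648M, Solara→Band A $577M) loses 492.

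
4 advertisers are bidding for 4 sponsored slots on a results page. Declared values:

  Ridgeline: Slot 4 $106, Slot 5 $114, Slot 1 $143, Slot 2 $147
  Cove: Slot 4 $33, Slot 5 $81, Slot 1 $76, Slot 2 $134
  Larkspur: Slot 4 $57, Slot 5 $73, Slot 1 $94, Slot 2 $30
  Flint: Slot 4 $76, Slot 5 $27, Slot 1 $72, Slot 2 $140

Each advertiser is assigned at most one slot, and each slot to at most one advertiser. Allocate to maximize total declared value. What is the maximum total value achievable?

Optimal: Ridgeline→Slot 1 ($143), Cove→Slot 2 ($134), Larkspur→Slot 5 ($73), Flint→Slot 4 ($76) — total 143+134+73+76 = $426.
Row-greedy (each advertiser in turn takes its best remaining slot) gives $398, worse by 28.
Swapping Larkspur↔Flint (Larkspur→Slot 4 $57, Flint→Slot 5 $27) loses 65.

Max total: $426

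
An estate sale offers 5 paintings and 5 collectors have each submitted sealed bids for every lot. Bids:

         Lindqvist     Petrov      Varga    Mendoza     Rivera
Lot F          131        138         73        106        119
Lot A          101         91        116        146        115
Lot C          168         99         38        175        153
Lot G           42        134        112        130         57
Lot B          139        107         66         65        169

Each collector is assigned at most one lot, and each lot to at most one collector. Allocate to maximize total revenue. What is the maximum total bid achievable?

Optimal: Lindqvist→Lot C ($168), Petrov→Lot F ($138), Varga→Lot G ($112), Mendoza→Lot A ($146), Rivera→Lot B ($169) — total 168+138+112+146+169 = $733.
Row-greedy (each collector in turn takes its best remaining lot) gives $721, worse by 12.
Next-best assignment: Lindqvist→Lot F, Petrov→Lot G, Varga→Lot A, Mendoza→Lot C, Rivera→Lot B = $725.

Max total: $733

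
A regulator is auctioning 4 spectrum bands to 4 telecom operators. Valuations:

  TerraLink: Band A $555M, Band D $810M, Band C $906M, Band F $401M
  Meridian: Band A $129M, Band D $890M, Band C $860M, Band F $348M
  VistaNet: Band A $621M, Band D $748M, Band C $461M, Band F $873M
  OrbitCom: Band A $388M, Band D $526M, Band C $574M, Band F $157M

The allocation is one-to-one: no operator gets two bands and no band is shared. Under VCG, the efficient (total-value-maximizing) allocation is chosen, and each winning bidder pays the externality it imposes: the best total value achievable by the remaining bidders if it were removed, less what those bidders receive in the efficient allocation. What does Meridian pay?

Efficient allocation: TerraLink→Band C ($906M), Meridian→Band D ($890M), VistaNet→Band F ($873M), OrbitCom→Band A ($388M); total welfare W = $3057M.
Meridian receives Band D at value $890M, so the others get W − 890 = $2167M.
Without Meridian: best allocation of the remaining 3 bidders over all 4 bands is TerraLink→Band C ($906M), VistaNet→Band F ($873M), OrbitCom→Band D ($526M), total $2305M.
VCG payment = (others' best without Meridian) − (others' welfare with Meridian) = 2305 − 2167 = $138M.

Meridian pays $138M.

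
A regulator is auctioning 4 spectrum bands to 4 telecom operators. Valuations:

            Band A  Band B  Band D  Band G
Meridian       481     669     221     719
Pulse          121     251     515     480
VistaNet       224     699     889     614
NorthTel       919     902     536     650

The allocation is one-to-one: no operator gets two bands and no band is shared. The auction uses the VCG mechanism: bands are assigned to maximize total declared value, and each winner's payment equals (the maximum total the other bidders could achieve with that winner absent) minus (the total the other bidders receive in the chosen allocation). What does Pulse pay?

Pulse pays $50M.

Efficient allocation: Meridian→Band B ($669M), Pulse→Band G ($480M), VistaNet→Band D ($889M), NorthTel→Band A ($919M); total welfare W = $2957M.
Pulse receives Band G at value $480M, so the others get W − 480 = $2477M.
Without Pulse: best allocation of the remaining 3 bidders over all 4 bands is Meridian→Band G ($719M), VistaNet→Band D ($889M), NorthTel→Band A ($919M), total $2527M.
VCG payment = (others' best without Pulse) − (others' welfare with Pulse) = 2527 − 2477 = $50M.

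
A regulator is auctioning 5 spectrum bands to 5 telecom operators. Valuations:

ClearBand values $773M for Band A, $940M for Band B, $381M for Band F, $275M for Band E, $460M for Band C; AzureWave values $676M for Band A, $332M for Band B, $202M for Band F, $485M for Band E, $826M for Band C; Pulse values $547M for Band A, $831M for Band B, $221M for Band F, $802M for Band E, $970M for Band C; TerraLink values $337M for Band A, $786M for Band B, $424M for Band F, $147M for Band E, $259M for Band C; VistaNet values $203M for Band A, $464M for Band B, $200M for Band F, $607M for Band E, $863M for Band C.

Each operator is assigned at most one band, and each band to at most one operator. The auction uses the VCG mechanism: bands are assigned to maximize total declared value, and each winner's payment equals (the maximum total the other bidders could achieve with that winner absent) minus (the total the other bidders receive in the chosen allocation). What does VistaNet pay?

VistaNet pays $345M.

Efficient allocation: ClearBand→Band B ($940M), AzureWave→Band A ($676M), Pulse→Band E ($802M), TerraLink→Band F ($424M), VistaNet→Band C ($863M); total welfare W = $3705M.
VistaNet receives Band C at value $863M, so the others get W − 863 = $2842M.
Without VistaNet: best allocation of the remaining 4 bidders over all 5 bands is ClearBand→Band A ($773M), AzureWave→Band C ($826M), Pulse→Band E ($802M), TerraLink→Band B ($786M), total $3187M.
VCG payment = (others' best without VistaNet) − (others' welfare with VistaNet) = 3187 − 2842 = $345M.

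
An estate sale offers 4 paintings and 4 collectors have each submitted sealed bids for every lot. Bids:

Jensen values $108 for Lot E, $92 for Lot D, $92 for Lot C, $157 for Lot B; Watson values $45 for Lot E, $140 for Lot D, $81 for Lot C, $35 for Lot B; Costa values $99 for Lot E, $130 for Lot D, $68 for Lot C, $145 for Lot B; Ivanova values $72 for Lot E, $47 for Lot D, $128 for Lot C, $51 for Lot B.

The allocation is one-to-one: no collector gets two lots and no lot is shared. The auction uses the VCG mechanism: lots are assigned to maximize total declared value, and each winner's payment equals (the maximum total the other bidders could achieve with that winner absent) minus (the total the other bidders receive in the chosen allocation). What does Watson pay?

Watson pays $31.

Efficient allocation: Jensen→Lot B ($157), Watson→Lot D ($140), Costa→Lot E ($99), Ivanova→Lot C ($128); total welfare W = $524.
Watson receives Lot D at value $140, so the others get W − 140 = $384.
Without Watson: best allocation of the remaining 3 bidders over all 4 lots is Jensen→Lot B ($157), Costa→Lot D ($130), Ivanova→Lot C ($128), total $415.
VCG payment = (others' best without Watson) − (others' welfare with Watson) = 415 − 384 = $31.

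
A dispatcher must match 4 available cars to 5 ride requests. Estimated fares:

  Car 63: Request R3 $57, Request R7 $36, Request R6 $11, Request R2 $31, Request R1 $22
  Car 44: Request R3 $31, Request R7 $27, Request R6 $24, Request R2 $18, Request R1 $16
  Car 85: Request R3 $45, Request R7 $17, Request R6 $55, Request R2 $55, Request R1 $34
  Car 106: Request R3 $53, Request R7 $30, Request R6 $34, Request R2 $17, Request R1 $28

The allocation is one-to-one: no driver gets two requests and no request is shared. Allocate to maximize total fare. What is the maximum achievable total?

Treat this as an assignment problem: match each driver to one request.
Optimal: Car 63→Request R3 ($57), Car 44→Request R7 ($27), Car 85→Request R2 ($55), Car 106→Request R6 ($34) — total 57+27+55+34 = $173.
Max-entry greedy (repeatedly take the single best remaining cell) gives $160, worse by 13.
Swapping Car 63↔Car 106 (Car 63→Request R6 $11, Car 106→Request R3 $53) loses 27.
Every other assignment is strictly worse.

Maximum total: $173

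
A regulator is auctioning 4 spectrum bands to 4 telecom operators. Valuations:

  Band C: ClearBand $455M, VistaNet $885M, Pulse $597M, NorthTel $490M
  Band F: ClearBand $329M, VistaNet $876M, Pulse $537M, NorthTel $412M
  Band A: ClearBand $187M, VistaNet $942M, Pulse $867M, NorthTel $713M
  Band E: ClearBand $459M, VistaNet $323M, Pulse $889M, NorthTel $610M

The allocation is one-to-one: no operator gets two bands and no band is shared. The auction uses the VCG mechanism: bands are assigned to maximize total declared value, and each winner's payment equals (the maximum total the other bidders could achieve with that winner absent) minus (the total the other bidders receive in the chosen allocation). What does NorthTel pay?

Efficient allocation: ClearBand→Band C ($455M), VistaNet→Band F ($876M), Pulse→Band E ($889M), NorthTel→Band A ($713M); total welfare W = $2933M.
NorthTel receives Band A at value $713M, so the others get W − 713 = $2220M.
Without NorthTel: best allocation of the remaining 3 bidders over all 4 bands is ClearBand→Band C ($455M), VistaNet→Band A ($942M), Pulse→Band E ($889M), total $2286M.
VCG payment = (others' best without NorthTel) − (others' welfare with NorthTel) = 2286 − 2220 = $66M.

NorthTel pays $66M.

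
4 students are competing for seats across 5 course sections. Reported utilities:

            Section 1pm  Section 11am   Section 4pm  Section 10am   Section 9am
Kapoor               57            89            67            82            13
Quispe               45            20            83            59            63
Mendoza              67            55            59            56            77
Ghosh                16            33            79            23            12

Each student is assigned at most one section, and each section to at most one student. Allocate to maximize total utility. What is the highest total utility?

Max total: 304 points

This is a one-to-one assignment (maximum-weight bipartite matching).
Optimal: Kapoor→Section 11am (89 points), Quispe→Section 10am (59 points), Mendoza→Section 9am (77 points), Ghosh→Section 4pm (79 points) — total 89+59+77+79 = 304 points.
Next-best assignment: Kapoor→Section 11am, Quispe→Section 9am, Mendoza→Section 1pm, Ghosh→Section 4pm = 298 points.
Swapping Mendoza↔Quispe (Mendoza→Section 10am 56 points, Quispe→Section 9am 63 points) loses 17.
No other one-to-one assignment exceeds 304 points.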